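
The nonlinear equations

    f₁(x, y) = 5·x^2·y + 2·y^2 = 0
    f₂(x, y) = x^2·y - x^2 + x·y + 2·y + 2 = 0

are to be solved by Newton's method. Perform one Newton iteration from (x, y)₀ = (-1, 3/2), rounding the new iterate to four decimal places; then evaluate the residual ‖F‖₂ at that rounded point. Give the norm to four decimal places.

At (-1, 3/2): F = (12.0000, 4.0000).
Jacobian J = [[10·x·y, 5·x^2 + 4·y], [2·x·y - 2·x + y, x^2 + x + 2]].
At the point, J = [[-15.0000, 11.0000], [0.5000, 2.0000]] (det J = -35.5000).
Solving J·Δ = −F gives Δ = (-0.5634, -1.8592).
Then the next iterate is (x, y)₁ = (-1.5634, -0.3592).
Re-evaluating at (-1.5634, -0.3592): F = (-4.131769, -1.479010), so ‖F‖₂ = 4.3885.

4.3885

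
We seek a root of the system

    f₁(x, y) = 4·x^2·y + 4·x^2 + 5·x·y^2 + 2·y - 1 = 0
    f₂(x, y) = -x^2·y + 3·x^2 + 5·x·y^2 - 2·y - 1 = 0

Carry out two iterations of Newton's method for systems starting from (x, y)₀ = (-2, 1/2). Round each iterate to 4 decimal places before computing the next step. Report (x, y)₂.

(-0.6634, 0.1476)

At (-2, 1/2): F = (21.5000, 5.5000).
Jacobian J = [[8·x·y + 8·x + 5·y^2, 4·x^2 + 10·x·y + 2], [-2·x·y + 6·x + 5·y^2, -x^2 + 10·x·y - 2]].
At the point, J = [[-22.7500, 8.0000], [-8.7500, -16.0000]] (det J = 434.0000).
Solving J·Δ = −F gives Δ = (0.8940, -0.1452).
Then the next iterate is (x, y)₁ = (-1.1060, 0.3548).
Round to (-1.1060, 0.3548) and repeat: F = (5.642427, 0.829971), J = [[-11.357855, 2.968856], [-5.221767, -7.147324]].
Δ = (0.4426, -0.2072), so (x, y)₂ = (-0.6634, 0.1476).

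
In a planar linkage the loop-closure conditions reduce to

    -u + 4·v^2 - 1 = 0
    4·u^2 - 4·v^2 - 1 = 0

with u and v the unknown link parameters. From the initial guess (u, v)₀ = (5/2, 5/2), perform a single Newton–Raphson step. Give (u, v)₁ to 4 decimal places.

(1.4211, 1.3711)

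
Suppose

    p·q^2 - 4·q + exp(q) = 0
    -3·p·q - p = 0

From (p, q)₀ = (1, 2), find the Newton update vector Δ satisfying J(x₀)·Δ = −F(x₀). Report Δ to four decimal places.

(-1.0461, 0.1077)

At (1, 2): F = (3.389056, -7.0000).
Jacobian J = [[q^2, 2·p·q + exp(q) - 4], [-3·q - 1, -3·p]].
At the point, J = [[4.0000, 7.389056], [-7.0000, -3.0000]] (det J = 39.723393).
Solving J·Δ = −F gives Δ = (-1.0461, 0.1077).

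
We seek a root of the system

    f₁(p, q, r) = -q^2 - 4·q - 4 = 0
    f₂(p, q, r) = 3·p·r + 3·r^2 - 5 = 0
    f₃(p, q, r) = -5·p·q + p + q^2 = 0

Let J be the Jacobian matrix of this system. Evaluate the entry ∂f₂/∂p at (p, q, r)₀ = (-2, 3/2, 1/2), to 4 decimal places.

∂f₂/∂p = 3·r.
At (-2, 3/2, 1/2) this is 1.5000.

1.5000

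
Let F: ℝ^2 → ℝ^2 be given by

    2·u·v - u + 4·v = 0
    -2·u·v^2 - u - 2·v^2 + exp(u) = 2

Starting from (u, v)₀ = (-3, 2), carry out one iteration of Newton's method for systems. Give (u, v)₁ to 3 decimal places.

At (-3, 2): F = (-1.000, 17.04979).
Jacobian J = [[2·v - 1, 2·u + 4], [-2·v^2 + exp(u) - 1, -4·u·v - 4·v]].
At the point, J = [[3.000, -2.000], [-8.95021, 16.000]] (det J = 30.09957).
Solving J·Δ = −F gives Δ = (-0.601, -1.402).
Then the next iterate is (u, v)₁ = (-3.601, 0.598).

(-3.601, 0.598)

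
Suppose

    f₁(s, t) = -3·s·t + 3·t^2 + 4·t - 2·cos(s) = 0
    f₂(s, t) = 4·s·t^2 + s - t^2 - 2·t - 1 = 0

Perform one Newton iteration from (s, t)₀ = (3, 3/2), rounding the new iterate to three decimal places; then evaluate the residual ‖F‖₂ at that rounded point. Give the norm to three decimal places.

6.844

At (3, 3/2): F = (1.22998, 23.750).
Jacobian J = [[-3·t + 2·sin(s), -3·s + 6·t + 4], [4·t^2 + 1, 8·s·t - 2·t - 2]].
At the point, J = [[-4.21776, 4.000], [10.000, 31.000]] (det J = -170.75056).
Solving J·Δ = −F gives Δ = (-0.333, -0.659).
Then the next iterate is (s, t)₁ = (2.667, 0.841).
Re-evaluating at (2.667, 0.841): F = (0.53596, 6.82299), so ‖F‖₂ = 6.844.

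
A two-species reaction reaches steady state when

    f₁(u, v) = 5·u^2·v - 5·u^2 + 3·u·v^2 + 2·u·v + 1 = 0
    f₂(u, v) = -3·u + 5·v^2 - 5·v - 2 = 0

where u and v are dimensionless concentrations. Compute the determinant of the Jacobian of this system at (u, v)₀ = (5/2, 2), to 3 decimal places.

813.750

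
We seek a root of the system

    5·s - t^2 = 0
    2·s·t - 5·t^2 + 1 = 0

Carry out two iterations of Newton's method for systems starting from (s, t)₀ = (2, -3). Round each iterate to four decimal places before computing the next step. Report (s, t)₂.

(0.0463, -0.9043)

At (2, -3): F = (1.0000, -56.0000).
Jacobian J = [[5, -2·t], [2·t, 2·s - 10·t]].
At the point, J = [[5.0000, 6.0000], [-6.0000, 34.0000]] (det J = 206.0000).
Solving J·Δ = −F gives Δ = (-1.7961, 1.3301).
Then the next iterate is (s, t)₁ = (0.2039, -1.6699).
Round to (0.2039, -1.6699) and repeat: F = (-1.769066, -13.623815), J = [[5.0000, 3.3398], [-3.3398, 17.1068]].
Δ = (-0.1576, 0.7656), so (s, t)₂ = (0.0463, -0.9043).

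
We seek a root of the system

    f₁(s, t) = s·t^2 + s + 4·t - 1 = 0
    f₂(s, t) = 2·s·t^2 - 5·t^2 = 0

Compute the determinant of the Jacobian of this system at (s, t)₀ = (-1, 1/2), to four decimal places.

-10.2500

J = [[t^2 + 1, 2·s·t + 4], [2·t^2, 4·s·t - 10·t]].
At the point, J = [[1.2500, 3.0000], [0.5000, -7.0000]].
det J = -10.2500.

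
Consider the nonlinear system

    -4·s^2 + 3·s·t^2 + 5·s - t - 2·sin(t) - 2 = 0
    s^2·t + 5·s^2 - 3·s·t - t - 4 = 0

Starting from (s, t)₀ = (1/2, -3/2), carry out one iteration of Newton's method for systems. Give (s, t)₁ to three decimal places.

At (1/2, -3/2): F = (6.36999, 0.625).
Jacobian J = [[-8·s + 3·t^2 + 5, 6·s·t - 2·cos(t) - 1], [2·s·t + 10·s - 3·t, s^2 - 3·s - 1]].
At the point, J = [[7.750, -5.64147], [8.000, -2.250]] (det J = 27.69430).
Solving J·Δ = −F gives Δ = (0.390, 1.665).
Then the next iterate is (s, t)₁ = (0.890, 0.165).

(0.890, 0.165)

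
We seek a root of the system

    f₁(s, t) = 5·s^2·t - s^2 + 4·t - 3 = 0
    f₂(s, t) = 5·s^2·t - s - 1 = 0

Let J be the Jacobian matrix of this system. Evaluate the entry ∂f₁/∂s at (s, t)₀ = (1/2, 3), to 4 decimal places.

14.0000

∂f₁/∂s = 10·s·t - 2·s.
At (1/2, 3) this is 14.0000.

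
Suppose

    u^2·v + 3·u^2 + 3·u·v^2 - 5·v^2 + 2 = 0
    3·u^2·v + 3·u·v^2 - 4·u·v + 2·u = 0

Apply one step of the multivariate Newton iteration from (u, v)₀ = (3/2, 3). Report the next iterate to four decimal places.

(1.2351, 1.7714)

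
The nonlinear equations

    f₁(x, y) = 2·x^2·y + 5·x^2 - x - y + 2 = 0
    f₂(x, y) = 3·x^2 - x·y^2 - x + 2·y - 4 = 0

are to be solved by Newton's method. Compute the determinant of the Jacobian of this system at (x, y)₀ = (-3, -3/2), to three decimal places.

J = [[4·x·y + 10·x - 1, 2·x^2 - 1], [6·x - y^2 - 1, -2·x·y + 2]].
At the point, J = [[-13.000, 17.000], [-21.250, -7.000]].
det J = 452.250.

452.250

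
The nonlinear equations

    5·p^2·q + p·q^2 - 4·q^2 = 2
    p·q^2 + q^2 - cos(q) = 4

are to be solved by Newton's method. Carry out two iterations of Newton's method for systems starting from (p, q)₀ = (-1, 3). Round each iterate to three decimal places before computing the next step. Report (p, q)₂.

(6.123, -3.650)

At (-1, 3): F = (-32.000, -3.01001).
Jacobian J = [[10·p·q + q^2, 5·p^2 + 2·p·q - 8·q], [q^2, 2·p·q + 2·q + sin(q)]].
At the point, J = [[-21.000, -25.000], [9.000, 0.14112]] (det J = 222.03648).
Solving J·Δ = −F gives Δ = (0.359, -1.582).
Then the next iterate is (p, q)₁ = (-0.641, 1.418).
Round to (-0.641, 1.418) and repeat: F = (-8.41862, -3.43035), J = [[-7.07866, -11.10747], [2.01072, 2.00647]].
Δ = (6.764, -5.068), so (p, q)₂ = (6.123, -3.650).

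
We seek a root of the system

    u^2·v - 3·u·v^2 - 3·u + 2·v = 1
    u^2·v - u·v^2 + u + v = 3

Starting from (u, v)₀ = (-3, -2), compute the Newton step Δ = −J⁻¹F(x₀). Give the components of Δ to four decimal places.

(1.7056, 0.6753)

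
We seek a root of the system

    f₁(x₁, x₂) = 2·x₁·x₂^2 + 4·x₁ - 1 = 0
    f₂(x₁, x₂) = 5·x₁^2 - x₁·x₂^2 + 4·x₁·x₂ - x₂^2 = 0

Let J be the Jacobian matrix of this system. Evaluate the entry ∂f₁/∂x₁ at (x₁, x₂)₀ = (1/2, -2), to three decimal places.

12.000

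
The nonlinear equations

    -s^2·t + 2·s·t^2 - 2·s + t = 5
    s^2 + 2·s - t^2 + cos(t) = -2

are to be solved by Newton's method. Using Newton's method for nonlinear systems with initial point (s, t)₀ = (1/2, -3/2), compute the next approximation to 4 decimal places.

(1.2510, -2.3315)

At (1/2, -3/2): F = (-4.8750, 1.070737).
Jacobian J = [[-2·s·t + 2·t^2 - 2, -s^2 + 4·s·t + 1], [2·s + 2, -2·t - sin(t)]].
At the point, J = [[4.0000, -2.2500], [3.0000, 3.997495]] (det J = 22.739980).
Solving J·Δ = −F gives Δ = (0.7510, -0.8315).
Then the next iterate is (s, t)₁ = (1.2510, -2.3315).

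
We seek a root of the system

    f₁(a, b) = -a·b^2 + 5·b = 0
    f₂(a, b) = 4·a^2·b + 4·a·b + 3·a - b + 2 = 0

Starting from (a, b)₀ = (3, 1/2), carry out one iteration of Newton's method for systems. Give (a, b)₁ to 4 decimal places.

(3.2896, -0.3388)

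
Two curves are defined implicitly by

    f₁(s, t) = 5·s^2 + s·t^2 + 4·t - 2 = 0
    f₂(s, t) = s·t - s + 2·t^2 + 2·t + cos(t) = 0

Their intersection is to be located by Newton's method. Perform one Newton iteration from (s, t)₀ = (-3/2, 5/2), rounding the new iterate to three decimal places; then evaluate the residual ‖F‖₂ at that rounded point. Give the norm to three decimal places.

At (-3/2, 5/2): F = (9.875, 14.44886).
Jacobian J = [[10·s + t^2, 2·s·t + 4], [t - 1, s + 4·t - sin(t) + 2]].
At the point, J = [[-8.750, -3.500], [1.500, 9.90153]] (det J = -81.38837).
Solving J·Δ = −F gives Δ = (1.823, -1.735).
Then the next iterate is (s, t)₁ = (0.323, 0.765).
Re-evaluating at (0.323, 0.765): F = (1.77067, 3.34593), so ‖F‖₂ = 3.786.

3.786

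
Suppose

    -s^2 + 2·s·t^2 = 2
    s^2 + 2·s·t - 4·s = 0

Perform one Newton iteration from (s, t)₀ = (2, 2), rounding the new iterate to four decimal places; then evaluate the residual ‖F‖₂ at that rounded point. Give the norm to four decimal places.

2.6101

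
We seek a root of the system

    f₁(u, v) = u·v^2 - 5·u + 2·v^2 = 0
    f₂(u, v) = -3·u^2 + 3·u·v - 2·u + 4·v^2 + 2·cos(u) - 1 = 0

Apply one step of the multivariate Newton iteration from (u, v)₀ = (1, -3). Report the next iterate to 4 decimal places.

(0.8464, -1.8119)

At (1, -3): F = (22.0000, 22.080605).
Jacobian J = [[v^2 - 5, 2·u·v + 4·v], [-6·u + 3·v - 2·sin(u) - 2, 3·u + 8·v]].
At the point, J = [[4.0000, -18.0000], [-18.682942, -21.0000]] (det J = -420.292955).
Solving J·Δ = −F gives Δ = (-0.1536, 1.1881).
Then the next iterate is (u, v)₁ = (0.8464, -1.8119).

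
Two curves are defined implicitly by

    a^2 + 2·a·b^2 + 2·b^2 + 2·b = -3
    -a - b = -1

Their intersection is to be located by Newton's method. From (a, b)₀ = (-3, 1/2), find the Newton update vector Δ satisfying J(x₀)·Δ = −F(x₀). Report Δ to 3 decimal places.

(1.429, 2.071)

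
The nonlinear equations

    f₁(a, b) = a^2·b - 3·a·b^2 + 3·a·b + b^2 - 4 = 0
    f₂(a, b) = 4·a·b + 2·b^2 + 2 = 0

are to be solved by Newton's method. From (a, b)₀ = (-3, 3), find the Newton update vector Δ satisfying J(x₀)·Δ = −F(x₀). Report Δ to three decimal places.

At (-3, 3): F = (86.000, -16.000).
Jacobian J = [[2·a·b - 3·b^2 + 3·b, a^2 - 6·a·b + 3·a + 2·b], [4·b, 4·a + 4·b]].
At the point, J = [[-36.000, 60.000], [12.000, 0.000]] (det J = -720.000).
Solving J·Δ = −F gives Δ = (1.333, -0.633).

(1.333, -0.633)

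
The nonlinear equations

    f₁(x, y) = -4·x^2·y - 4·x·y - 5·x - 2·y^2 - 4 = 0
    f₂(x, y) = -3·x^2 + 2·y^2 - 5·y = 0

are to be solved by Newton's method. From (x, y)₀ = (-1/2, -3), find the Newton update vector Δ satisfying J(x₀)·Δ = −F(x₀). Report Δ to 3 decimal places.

At (-1/2, -3): F = (-22.500, 32.250).
Jacobian J = [[-8·x·y - 4·y - 5, -4·x^2 - 4·x - 4·y], [-6·x, 4·y - 5]].
At the point, J = [[-5.000, 13.000], [3.000, -17.000]] (det J = 46.000).
Solving J·Δ = −F gives Δ = (0.799, 2.038).

(0.799, 2.038)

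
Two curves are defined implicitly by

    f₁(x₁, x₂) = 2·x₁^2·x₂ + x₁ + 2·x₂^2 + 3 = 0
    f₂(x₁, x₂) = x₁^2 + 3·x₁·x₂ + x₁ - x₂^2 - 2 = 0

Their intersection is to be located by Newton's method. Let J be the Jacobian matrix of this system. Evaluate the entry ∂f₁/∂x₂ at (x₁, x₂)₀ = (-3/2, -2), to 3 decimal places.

-3.500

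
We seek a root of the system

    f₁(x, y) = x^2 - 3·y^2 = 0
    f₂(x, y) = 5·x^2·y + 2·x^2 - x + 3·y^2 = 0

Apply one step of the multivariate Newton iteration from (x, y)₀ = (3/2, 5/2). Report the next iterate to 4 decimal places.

(1.0602, 1.3120)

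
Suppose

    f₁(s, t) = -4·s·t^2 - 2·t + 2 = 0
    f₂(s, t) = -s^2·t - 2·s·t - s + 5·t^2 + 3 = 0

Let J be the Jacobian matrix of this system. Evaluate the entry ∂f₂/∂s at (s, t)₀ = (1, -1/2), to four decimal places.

∂f₂/∂s = -2·s·t - 2·t - 1.
At (1, -1/2) this is 1.0000.

1.0000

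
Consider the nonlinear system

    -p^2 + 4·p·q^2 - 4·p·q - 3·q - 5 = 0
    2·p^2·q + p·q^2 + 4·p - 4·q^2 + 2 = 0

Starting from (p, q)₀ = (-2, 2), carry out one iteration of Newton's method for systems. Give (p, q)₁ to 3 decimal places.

(-1.711, 0.980)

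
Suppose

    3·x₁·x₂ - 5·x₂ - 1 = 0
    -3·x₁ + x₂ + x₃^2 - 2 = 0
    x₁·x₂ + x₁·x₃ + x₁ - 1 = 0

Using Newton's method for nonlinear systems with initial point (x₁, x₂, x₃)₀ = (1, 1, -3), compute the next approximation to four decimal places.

(12.6667, 17.0000, -5.3333)

At (1, 1, -3): F = (-3.0000, 5.0000, -2.0000).
Jacobian J = [[3·x₂, 3·x₁ - 5, 0], [-3, 1, 2·x₃], [x₂ + x₃ + 1, x₁, x₁]].
At the point, J = [[3.0000, -2.0000, 0.0000], [-3.0000, 1.0000, -6.0000], [-1.0000, 1.0000, 1.0000]] (det J = 3.0000).
Solving J·Δ = −F gives Δ = (11.6667, 16.0000, -2.3333).
Then the next iterate is (x₁, x₂, x₃)₁ = (12.6667, 17.0000, -5.3333).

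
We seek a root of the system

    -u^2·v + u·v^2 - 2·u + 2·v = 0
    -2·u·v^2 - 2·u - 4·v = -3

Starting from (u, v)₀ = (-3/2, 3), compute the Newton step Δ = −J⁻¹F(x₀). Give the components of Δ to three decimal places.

(-0.942, -2.846)

At (-3/2, 3): F = (-11.250, 21.000).
Jacobian J = [[-2·u·v + v^2 - 2, -u^2 + 2·u·v + 2], [-2·v^2 - 2, -4·u·v - 4]].
At the point, J = [[16.000, -9.250], [-20.000, 14.000]] (det J = 39.000).
Solving J·Δ = −F gives Δ = (-0.942, -2.846).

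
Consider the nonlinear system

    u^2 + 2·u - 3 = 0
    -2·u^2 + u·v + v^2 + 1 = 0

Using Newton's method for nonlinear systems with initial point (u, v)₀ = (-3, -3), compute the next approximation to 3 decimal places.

(-3.000, -2.889)

At (-3, -3): F = (0.000, 1.000).
Jacobian J = [[2·u + 2, 0], [-4·u + v, u + 2·v]].
At the point, J = [[-4.000, 0.000], [9.000, -9.000]] (det J = 36.000).
Solving J·Δ = −F gives Δ = (0.000, 0.111).
Then the next iterate is (u, v)₁ = (-3.000, -2.889).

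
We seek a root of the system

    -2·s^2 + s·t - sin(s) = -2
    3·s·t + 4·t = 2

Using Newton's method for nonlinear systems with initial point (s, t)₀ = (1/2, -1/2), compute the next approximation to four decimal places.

(0.8710, 0.4648)

At (1/2, -1/2): F = (0.770574, -4.7500).
Jacobian J = [[-4·s + t - cos(s), s], [3·t, 3·s + 4]].
At the point, J = [[-3.377583, 0.5000], [-1.5000, 5.5000]] (det J = -17.826704).
Solving J·Δ = −F gives Δ = (0.3710, 0.9648).
Then the next iterate is (s, t)₁ = (0.8710, 0.4648).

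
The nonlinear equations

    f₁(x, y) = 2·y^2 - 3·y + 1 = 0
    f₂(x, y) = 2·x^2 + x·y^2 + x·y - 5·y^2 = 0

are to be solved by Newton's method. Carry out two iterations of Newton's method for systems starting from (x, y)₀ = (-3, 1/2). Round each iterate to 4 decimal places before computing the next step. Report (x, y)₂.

(-1.1659, 0.5000)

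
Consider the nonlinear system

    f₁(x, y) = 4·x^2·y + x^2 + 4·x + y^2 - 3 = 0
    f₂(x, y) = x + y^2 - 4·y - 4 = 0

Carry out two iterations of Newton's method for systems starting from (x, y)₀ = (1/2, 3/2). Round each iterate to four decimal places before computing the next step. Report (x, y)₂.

At (1/2, 3/2): F = (3.0000, -7.2500).
Jacobian J = [[8·x·y + 2·x + 4, 4·x^2 + 2·y], [1, 2·y - 4]].
At the point, J = [[11.0000, 4.0000], [1.0000, -1.0000]] (det J = -15.0000).
Solving J·Δ = −F gives Δ = (1.7333, -5.5167).
Then the next iterate is (x, y)₁ = (2.2333, -4.0167).
Round to (2.2333, -4.0167) and repeat: F = (-53.080528, 30.433979), J = [[-63.297369, 11.917116], [1.0000, -12.0334]].
Δ = (-0.3682, 2.4985), so (x, y)₂ = (1.8651, -1.5182).

(1.8651, -1.5182)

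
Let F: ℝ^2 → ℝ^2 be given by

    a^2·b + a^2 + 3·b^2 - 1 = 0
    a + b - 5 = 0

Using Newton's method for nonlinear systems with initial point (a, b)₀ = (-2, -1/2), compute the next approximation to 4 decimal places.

(1.0833, 3.9167)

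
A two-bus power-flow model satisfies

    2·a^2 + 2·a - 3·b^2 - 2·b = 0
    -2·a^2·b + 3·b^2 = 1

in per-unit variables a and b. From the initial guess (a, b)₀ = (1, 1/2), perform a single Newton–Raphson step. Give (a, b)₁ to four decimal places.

(0.0000, -0.2500)

At (1, 1/2): F = (2.2500, -1.2500).
Jacobian J = [[4·a + 2, -6·b - 2], [-4·a·b, -2·a^2 + 6·b]].
At the point, J = [[6.0000, -5.0000], [-2.0000, 1.0000]] (det J = -4.0000).
Solving J·Δ = −F gives Δ = (-1.0000, -0.7500).
Then the next iterate is (a, b)₁ = (0.0000, -0.2500).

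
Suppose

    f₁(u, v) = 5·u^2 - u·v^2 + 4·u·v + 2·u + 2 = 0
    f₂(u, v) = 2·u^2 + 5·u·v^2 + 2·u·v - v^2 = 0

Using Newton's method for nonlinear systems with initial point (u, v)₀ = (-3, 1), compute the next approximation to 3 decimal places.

At (-3, 1): F = (32.000, -4.000).
Jacobian J = [[10·u - v^2 + 4·v + 2, -2·u·v + 4·u], [4·u + 5·v^2 + 2·v, 10·u·v + 2·u - 2·v]].
At the point, J = [[-25.000, -6.000], [-5.000, -38.000]] (det J = 920.000).
Solving J·Δ = −F gives Δ = (1.348, -0.283).
Then the next iterate is (u, v)₁ = (-1.652, 0.717).

(-1.652, 0.717)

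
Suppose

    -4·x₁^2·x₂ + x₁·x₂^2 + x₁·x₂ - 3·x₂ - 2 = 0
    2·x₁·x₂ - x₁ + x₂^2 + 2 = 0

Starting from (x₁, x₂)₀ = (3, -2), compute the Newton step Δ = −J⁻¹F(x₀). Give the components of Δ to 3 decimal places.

At (3, -2): F = (82.000, -9.000).
Jacobian J = [[-8·x₁·x₂ + x₂^2 + x₂, -4·x₁^2 + 2·x₁·x₂ + x₁ - 3], [2·x₂ - 1, 2·x₁ + 2·x₂]].
At the point, J = [[50.000, -48.000], [-5.000, 2.000]] (det J = -140.000).
Solving J·Δ = −F gives Δ = (-1.914, -0.286).

(-1.914, -0.286)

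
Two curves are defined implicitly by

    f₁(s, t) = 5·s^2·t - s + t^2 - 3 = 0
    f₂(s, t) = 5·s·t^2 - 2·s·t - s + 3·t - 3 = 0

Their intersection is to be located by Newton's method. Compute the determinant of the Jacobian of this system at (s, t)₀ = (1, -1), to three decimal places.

81.000

J = [[10·s·t - 1, 5·s^2 + 2·t], [5·t^2 - 2·t - 1, 10·s·t - 2·s + 3]].
At the point, J = [[-11.000, 3.000], [6.000, -9.000]].
det J = 81.000.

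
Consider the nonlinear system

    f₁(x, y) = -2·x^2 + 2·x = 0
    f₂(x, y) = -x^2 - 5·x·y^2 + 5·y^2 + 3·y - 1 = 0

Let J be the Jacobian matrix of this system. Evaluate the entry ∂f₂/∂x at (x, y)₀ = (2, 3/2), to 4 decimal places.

-15.2500

∂f₂/∂x = -2·x - 5·y^2.
At (2, 3/2) this is -15.2500.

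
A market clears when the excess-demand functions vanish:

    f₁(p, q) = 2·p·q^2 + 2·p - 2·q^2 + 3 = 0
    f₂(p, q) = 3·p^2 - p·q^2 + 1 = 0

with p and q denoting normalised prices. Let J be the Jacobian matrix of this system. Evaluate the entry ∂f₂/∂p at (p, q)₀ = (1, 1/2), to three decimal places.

5.750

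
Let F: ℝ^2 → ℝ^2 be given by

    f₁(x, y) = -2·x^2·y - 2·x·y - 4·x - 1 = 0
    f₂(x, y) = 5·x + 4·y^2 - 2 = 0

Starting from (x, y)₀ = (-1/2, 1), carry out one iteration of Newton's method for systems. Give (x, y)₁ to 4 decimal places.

(-0.1449, 0.8406)

At (-1/2, 1): F = (1.5000, -0.5000).
Jacobian J = [[-4·x·y - 2·y - 4, -2·x^2 - 2·x], [5, 8·y]].
At the point, J = [[-4.0000, 0.5000], [5.0000, 8.0000]] (det J = -34.5000).
Solving J·Δ = −F gives Δ = (0.3551, -0.1594).
Then the next iterate is (x, y)₁ = (-0.1449, 0.8406).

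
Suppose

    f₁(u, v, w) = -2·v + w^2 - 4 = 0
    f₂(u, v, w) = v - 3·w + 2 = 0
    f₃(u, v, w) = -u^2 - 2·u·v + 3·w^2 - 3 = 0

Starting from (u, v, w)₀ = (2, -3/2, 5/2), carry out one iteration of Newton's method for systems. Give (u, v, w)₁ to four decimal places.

At (2, -3/2, 5/2): F = (5.2500, -7.0000, 17.7500).
Jacobian J = [[0, -2, 2·w], [0, 1, -3], [-2·u - 2·v, -2·u, 6·w]].
At the point, J = [[0.0000, -2.0000, 5.0000], [0.0000, 1.0000, -3.0000], [-1.0000, -4.0000, 15.0000]] (det J = -1.0000).
Solving J·Δ = −F gives Δ = (-36.5000, -19.2500, -8.7500).
Then the next iterate is (u, v, w)₁ = (-34.5000, -20.7500, -6.2500).

(-34.5000, -20.7500, -6.2500)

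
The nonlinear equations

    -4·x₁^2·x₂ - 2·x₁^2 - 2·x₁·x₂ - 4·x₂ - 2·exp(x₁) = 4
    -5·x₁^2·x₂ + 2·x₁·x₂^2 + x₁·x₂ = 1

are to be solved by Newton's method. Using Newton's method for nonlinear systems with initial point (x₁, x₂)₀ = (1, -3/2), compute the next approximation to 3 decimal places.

(0.523, -1.409)

At (1, -3/2): F = (3.56344, 9.500).
Jacobian J = [[-8·x₁·x₂ - 4·x₁ - 2·x₂ - 2·exp(x₁), -4·x₁^2 - 2·x₁ - 4], [-10·x₁·x₂ + 2·x₂^2 + x₂, -5·x₁^2 + 4·x₁·x₂ + x₁]].
At the point, J = [[5.56344, -10.000], [18.000, -10.000]] (det J = 124.36564).
Solving J·Δ = −F gives Δ = (-0.477, 0.091).
Then the next iterate is (x₁, x₂)₁ = (0.523, -1.409).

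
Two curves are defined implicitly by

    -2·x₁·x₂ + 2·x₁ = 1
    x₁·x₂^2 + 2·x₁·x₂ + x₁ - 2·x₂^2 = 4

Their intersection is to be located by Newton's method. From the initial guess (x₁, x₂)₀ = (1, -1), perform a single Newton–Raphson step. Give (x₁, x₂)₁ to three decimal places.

(1.000, 0.500)

At (1, -1): F = (3.000, -6.000).
Jacobian J = [[-2·x₂ + 2, -2·x₁], [x₂^2 + 2·x₂ + 1, 2·x₁·x₂ + 2·x₁ - 4·x₂]].
At the point, J = [[4.000, -2.000], [0.000, 4.000]] (det J = 16.000).
Solving J·Δ = −F gives Δ = (0.000, 1.500).
Then the next iterate is (x₁, x₂)₁ = (1.000, 0.500).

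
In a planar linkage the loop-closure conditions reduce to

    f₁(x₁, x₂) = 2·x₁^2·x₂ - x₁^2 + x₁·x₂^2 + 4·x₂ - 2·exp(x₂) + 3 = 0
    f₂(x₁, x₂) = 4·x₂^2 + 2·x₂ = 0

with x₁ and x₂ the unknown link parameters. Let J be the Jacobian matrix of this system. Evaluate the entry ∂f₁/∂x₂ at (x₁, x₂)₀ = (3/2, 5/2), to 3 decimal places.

-8.365

∂f₁/∂x₂ = 2·x₁^2 + 2·x₁·x₂ - 2·exp(x₂) + 4.
At (3/2, 5/2) this is -8.365.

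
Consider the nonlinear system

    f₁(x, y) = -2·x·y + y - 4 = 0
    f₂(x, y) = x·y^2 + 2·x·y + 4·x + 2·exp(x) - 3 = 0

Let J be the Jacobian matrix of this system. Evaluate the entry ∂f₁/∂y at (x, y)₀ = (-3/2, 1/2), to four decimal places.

∂f₁/∂y = -2·x + 1.
At (-3/2, 1/2) this is 4.0000.

4.0000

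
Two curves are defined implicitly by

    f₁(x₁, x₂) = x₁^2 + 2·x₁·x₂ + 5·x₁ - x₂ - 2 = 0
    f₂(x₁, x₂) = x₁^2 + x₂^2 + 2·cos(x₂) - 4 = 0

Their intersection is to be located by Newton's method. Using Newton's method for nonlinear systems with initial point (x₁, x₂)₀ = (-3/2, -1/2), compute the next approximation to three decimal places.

At (-3/2, -1/2): F = (-5.250, 0.25517).
Jacobian J = [[2·x₁ + 2·x₂ + 5, 2·x₁ - 1], [2·x₁, 2·x₂ - 2·sin(x₂)]].
At the point, J = [[1.000, -4.000], [-3.000, -0.04115]] (det J = -12.04115).
Solving J·Δ = −F gives Δ = (0.103, -1.287).
Then the next iterate is (x₁, x₂)₁ = (-1.397, -1.787).

(-1.397, -1.787)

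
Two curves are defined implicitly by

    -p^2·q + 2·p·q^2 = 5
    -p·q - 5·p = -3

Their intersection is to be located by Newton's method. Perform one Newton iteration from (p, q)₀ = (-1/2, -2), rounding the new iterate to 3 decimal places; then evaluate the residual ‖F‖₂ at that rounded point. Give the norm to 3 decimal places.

5.735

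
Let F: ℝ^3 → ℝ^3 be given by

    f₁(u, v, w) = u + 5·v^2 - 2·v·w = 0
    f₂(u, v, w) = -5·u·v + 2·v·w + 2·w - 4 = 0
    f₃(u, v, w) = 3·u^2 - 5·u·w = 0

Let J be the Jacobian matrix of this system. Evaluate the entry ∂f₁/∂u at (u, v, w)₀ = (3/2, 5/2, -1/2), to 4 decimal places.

∂f₁/∂u = 1.
At (3/2, 5/2, -1/2) this is 1.0000.

1.0000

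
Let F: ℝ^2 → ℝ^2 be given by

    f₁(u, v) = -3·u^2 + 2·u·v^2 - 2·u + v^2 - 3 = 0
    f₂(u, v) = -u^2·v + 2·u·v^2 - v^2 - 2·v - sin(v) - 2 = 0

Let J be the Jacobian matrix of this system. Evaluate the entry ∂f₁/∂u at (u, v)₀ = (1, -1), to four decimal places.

∂f₁/∂u = -6·u + 2·v^2 - 2.
At (1, -1) this is -6.0000.

-6.0000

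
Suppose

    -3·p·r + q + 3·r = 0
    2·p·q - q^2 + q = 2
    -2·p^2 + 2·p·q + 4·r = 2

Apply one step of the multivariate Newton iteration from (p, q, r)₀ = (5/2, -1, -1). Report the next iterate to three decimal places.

(0.749, -0.313, -1.237)

At (5/2, -1, -1): F = (3.500, -9.000, -23.500).
Jacobian J = [[-3·r, 1, -3·p + 3], [2·q, 2·p - 2·q + 1, 0], [-4·p + 2·q, 2·p, 4]].
At the point, J = [[3.000, 1.000, -4.500], [-2.000, 8.000, 0.000], [-12.000, 5.000, 4.000]] (det J = -283.000).
Solving J·Δ = −F gives Δ = (-1.751, 0.687, -0.237).
Then the next iterate is (p, q, r)₁ = (0.749, -0.313, -1.237).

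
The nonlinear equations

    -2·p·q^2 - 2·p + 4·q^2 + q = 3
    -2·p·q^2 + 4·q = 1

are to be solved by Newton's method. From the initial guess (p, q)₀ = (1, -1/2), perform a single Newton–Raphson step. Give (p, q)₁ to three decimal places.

(-1.161, -0.097)

At (1, -1/2): F = (-5.000, -3.500).
Jacobian J = [[-2·q^2 - 2, -4·p·q + 8·q + 1], [-2·q^2, -4·p·q + 4]].
At the point, J = [[-2.500, -1.000], [-0.500, 6.000]] (det J = -15.500).
Solving J·Δ = −F gives Δ = (-2.161, 0.403).
Then the next iterate is (p, q)₁ = (-1.161, -0.097).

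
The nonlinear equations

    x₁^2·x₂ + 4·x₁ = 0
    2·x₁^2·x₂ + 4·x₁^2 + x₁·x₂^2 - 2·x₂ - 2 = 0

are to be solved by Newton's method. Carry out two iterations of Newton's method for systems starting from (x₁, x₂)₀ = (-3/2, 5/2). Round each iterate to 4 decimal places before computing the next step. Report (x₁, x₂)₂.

(-1.4034, 2.8507)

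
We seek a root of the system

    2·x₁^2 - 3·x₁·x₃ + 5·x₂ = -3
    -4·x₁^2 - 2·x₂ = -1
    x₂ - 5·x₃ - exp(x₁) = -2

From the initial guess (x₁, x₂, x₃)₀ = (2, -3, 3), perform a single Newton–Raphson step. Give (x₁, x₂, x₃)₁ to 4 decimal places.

(1.5104, -3.5829, -1.0708)

At (2, -3, 3): F = (-22.0000, -9.0000, -23.389056).
Jacobian J = [[4·x₁ - 3·x₃, 5, -3·x₁], [-8·x₁, -2, 0], [-exp(x₁), 1, -5]].
At the point, J = [[-1.0000, 5.0000, -6.0000], [-16.0000, -2.0000, 0.0000], [-7.389056, 1.0000, -5.0000]] (det J = -225.331327).
Solving J·Δ = −F gives Δ = (-0.4896, -0.5829, -4.0708).
Then the next iterate is (x₁, x₂, x₃)₁ = (1.5104, -3.5829, -1.0708).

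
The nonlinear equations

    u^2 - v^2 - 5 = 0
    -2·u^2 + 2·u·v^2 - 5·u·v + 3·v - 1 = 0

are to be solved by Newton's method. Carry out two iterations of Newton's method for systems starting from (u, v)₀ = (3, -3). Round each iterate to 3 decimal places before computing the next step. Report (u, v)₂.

At (3, -3): F = (-5.000, 71.000).
Jacobian J = [[2·u, -2·v], [-4·u + 2·v^2 - 5·v, 4·u·v - 5·u + 3]].
At the point, J = [[6.000, 6.000], [21.000, -48.000]] (det J = -414.000).
Solving J·Δ = −F gives Δ = (-0.449, 1.283).
Then the next iterate is (u, v)₁ = (2.551, -1.717).
Round to (2.551, -1.717) and repeat: F = (-1.44049, 17.77528), J = [[5.102, 3.434], [4.27718, -27.27527]].
Δ = (-0.141, 0.630), so (u, v)₂ = (2.410, -1.087).

(2.410, -1.087)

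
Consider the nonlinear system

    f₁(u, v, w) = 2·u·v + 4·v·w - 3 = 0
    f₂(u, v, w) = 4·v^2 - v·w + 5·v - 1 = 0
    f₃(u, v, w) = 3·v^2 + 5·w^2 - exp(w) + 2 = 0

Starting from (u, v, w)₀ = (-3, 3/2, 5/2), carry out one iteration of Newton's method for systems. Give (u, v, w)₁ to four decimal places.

At (-3, 3/2, 5/2): F = (3.0000, 11.7500, 27.817506).
Jacobian J = [[2·v, 2·u + 4·w, 4·v], [0, 8·v - w + 5, -v], [0, 6·v, 10·w - exp(w)]].
At the point, J = [[3.0000, 4.0000, 6.0000], [0.0000, 14.5000, -1.5000], [0.0000, 9.0000, 12.817506]] (det J = 598.061513).
Solving J·Δ = −F gives Δ = (3.2721, -0.9648, -1.4928).
Then the next iterate is (u, v, w)₁ = (0.2721, 0.5352, 1.0072).

(0.2721, 0.5352, 1.0072)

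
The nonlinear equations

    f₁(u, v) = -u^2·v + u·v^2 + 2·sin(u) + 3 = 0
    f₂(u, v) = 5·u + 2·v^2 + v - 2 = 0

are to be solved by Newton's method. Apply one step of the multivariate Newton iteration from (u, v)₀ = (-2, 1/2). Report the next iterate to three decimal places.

At (-2, 1/2): F = (-1.31859, -11.000).
Jacobian J = [[-2·u·v + v^2 + 2·cos(u), -u^2 + 2·u·v], [5, 4·v + 1]].
At the point, J = [[1.41771, -6.000], [5.000, 3.000]] (det J = 34.25312).
Solving J·Δ = −F gives Δ = (2.042, 0.263).
Then the next iterate is (u, v)₁ = (0.042, 0.763).

(0.042, 0.763)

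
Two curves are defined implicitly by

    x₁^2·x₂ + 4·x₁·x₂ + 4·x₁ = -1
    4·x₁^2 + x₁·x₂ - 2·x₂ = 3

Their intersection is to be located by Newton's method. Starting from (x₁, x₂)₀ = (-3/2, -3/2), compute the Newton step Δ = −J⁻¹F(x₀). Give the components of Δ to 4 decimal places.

(0.6737, 0.6158)

At (-3/2, -3/2): F = (0.6250, 11.2500).
Jacobian J = [[2·x₁·x₂ + 4·x₂ + 4, x₁^2 + 4·x₁], [8·x₁ + x₂, x₁ - 2]].
At the point, J = [[2.5000, -3.7500], [-13.5000, -3.5000]] (det J = -59.3750).
Solving J·Δ = −F gives Δ = (0.6737, 0.6158).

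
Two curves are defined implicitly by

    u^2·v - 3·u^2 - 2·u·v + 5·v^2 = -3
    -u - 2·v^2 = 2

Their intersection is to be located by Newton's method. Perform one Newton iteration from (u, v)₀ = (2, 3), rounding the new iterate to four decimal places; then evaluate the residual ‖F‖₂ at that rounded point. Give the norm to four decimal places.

At (2, 3): F = (36.0000, -22.0000).
Jacobian J = [[2·u·v - 6·u - 2·v, u^2 - 2·u + 10·v], [-1, -4·v]].
At the point, J = [[-6.0000, 30.0000], [-1.0000, -12.0000]] (det J = 102.0000).
Solving J·Δ = −F gives Δ = (-2.2353, -1.6471).
Then the next iterate is (u, v)₁ = (-0.2353, 1.3529).
Re-evaluating at (-0.2353, 1.3529): F = (12.697173, -5.425377), so ‖F‖₂ = 13.8077.

13.8077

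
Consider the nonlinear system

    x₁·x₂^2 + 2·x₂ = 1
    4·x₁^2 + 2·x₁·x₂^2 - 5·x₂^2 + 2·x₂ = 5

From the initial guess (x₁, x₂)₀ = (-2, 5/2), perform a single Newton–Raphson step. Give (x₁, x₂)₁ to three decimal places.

At (-2, 5/2): F = (-8.500, -40.250).
Jacobian J = [[x₂^2, 2·x₁·x₂ + 2], [8·x₁ + 2·x₂^2, 4·x₁·x₂ - 10·x₂ + 2]].
At the point, J = [[6.250, -8.000], [-3.500, -43.000]] (det J = -296.750).
Solving J·Δ = −F gives Δ = (0.147, -0.948).
Then the next iterate is (x₁, x₂)₁ = (-1.853, 1.552).

(-1.853, 1.552)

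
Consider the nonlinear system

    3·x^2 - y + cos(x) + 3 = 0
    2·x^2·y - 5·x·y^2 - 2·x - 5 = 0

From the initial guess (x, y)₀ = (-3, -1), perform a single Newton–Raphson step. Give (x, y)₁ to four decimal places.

At (-3, -1): F = (30.010008, -2.0000).
Jacobian J = [[6·x - sin(x), -1], [4·x·y - 5·y^2 - 2, 2·x^2 - 10·x·y]].
At the point, J = [[-17.858880, -1.0000], [5.0000, -12.0000]] (det J = 219.306560).
Solving J·Δ = −F gives Δ = (1.6512, 0.5213).
Then the next iterate is (x, y)₁ = (-1.3488, -0.4787).

(-1.3488, -0.4787)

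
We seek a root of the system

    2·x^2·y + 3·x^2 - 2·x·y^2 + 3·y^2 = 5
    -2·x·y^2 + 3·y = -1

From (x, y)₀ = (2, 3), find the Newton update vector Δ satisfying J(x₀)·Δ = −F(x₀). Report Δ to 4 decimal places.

(-1.1988, -0.2105)

At (2, 3): F = (22.0000, -26.0000).
Jacobian J = [[4·x·y + 6·x - 2·y^2, 2·x^2 - 4·x·y + 6·y], [-2·y^2, -4·x·y + 3]].
At the point, J = [[18.0000, 2.0000], [-18.0000, -21.0000]] (det J = -342.0000).
Solving J·Δ = −F gives Δ = (-1.1988, -0.2105).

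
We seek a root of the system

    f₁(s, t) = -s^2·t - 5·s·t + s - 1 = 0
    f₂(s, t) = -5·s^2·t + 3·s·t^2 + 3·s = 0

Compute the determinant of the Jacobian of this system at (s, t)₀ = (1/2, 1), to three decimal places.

J = [[-2·s·t - 5·t + 1, -s^2 - 5·s], [-10·s·t + 3·t^2 + 3, -5·s^2 + 6·s·t]].
At the point, J = [[-5.000, -2.750], [1.000, 1.750]].
det J = -6.000.

-6.000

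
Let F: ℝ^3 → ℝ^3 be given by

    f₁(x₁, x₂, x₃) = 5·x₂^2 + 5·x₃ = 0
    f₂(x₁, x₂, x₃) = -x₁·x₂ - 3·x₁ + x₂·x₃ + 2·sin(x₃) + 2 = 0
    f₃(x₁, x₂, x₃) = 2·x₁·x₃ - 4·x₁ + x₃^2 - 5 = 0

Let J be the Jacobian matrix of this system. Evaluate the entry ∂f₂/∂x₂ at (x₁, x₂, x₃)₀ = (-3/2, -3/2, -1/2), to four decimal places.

1.0000

∂f₂/∂x₂ = -x₁ + x₃.
At (-3/2, -3/2, -1/2) this is 1.0000.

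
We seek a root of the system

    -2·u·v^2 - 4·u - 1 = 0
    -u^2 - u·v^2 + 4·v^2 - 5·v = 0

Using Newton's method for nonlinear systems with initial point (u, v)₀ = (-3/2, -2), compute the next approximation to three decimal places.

(-1.173, -0.910)

At (-3/2, -2): F = (17.000, 29.750).
Jacobian J = [[-2·v^2 - 4, -4·u·v], [-2·u - v^2, -2·u·v + 8·v - 5]].
At the point, J = [[-12.000, -12.000], [-1.000, -27.000]] (det J = 312.000).
Solving J·Δ = −F gives Δ = (0.327, 1.090).
Then the next iterate is (u, v)₁ = (-1.173, -0.910).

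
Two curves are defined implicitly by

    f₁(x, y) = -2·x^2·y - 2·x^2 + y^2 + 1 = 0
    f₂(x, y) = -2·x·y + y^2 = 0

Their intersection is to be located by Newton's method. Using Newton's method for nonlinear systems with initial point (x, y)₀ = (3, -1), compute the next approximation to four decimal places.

(-0.1000, -0.9000)

At (3, -1): F = (2.0000, 7.0000).
Jacobian J = [[-4·x·y - 4·x, -2·x^2 + 2·y], [-2·y, -2·x + 2·y]].
At the point, J = [[0.0000, -20.0000], [2.0000, -8.0000]] (det J = 40.0000).
Solving J·Δ = −F gives Δ = (-3.1000, 0.1000).
Then the next iterate is (x, y)₁ = (-0.1000, -0.9000).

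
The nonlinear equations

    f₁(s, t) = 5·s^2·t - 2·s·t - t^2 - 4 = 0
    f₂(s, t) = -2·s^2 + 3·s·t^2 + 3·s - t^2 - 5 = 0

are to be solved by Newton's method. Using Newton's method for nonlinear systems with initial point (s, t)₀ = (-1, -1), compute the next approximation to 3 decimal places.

(-6.000, 7.000)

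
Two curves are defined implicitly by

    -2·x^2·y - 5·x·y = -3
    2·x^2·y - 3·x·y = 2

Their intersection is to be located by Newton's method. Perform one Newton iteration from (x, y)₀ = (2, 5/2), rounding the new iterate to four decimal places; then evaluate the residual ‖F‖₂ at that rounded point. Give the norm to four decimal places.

6.9939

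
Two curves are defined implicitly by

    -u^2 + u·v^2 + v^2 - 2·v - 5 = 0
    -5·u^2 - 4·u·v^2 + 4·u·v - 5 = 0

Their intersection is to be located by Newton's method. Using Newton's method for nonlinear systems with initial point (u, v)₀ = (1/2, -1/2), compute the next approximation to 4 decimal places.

At (1/2, -1/2): F = (-3.8750, -7.7500).
Jacobian J = [[-2·u + v^2, 2·u·v + 2·v - 2], [-10·u - 4·v^2 + 4·v, -8·u·v + 4·u]].
At the point, J = [[-0.7500, -3.5000], [-8.0000, 4.0000]] (det J = -31.0000).
Solving J·Δ = −F gives Δ = (-1.3750, -0.8125).
Then the next iterate is (u, v)₁ = (-0.8750, -1.3125).

(-0.8750, -1.3125)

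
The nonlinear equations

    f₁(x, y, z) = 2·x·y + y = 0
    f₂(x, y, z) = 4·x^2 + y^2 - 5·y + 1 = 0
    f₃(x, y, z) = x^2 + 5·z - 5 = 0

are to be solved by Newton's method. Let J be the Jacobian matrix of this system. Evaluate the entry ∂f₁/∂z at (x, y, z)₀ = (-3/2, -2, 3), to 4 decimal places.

0.0000

∂f₁/∂z = 0.
At (-3/2, -2, 3) this is 0.0000.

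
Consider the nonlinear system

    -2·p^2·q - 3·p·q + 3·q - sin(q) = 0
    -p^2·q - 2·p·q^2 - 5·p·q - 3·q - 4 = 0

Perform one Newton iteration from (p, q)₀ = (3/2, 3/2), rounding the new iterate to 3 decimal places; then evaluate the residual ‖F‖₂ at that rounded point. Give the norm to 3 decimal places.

At (3/2, 3/2): F = (-9.99749, -29.875).
Jacobian J = [[-4·p·q - 3·q, -2·p^2 - 3·p - cos(q) + 3], [-2·p·q - 2·q^2 - 5·q, -p^2 - 4·p·q - 5·p - 3]].
At the point, J = [[-13.500, -6.07074], [-16.500, -21.750]] (det J = 193.45784).
Solving J·Δ = −F gives Δ = (-0.187, -1.232).
Then the next iterate is (p, q)₁ = (1.313, 0.268).
Re-evaluating at (1.313, 0.268): F = (-1.44050, -7.21405), so ‖F‖₂ = 7.356.

7.356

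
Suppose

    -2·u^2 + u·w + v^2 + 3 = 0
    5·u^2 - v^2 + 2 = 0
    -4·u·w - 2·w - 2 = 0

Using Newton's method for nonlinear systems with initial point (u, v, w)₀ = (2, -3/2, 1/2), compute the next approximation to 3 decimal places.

At (2, -3/2, 1/2): F = (-1.750, 19.750, -7.000).
Jacobian J = [[-4·u + w, 2·v, u], [10·u, -2·v, 0], [-4·w, 0, -4·u - 2]].
At the point, J = [[-7.500, -3.000, 2.000], [20.000, 3.000, 0.000], [-2.000, 0.000, -10.000]] (det J = -363.000).
Solving J·Δ = −F gives Δ = (-1.372, 2.563, -0.426).
Then the next iterate is (u, v, w)₁ = (0.628, 1.063, 0.074).

(0.628, 1.063, 0.074)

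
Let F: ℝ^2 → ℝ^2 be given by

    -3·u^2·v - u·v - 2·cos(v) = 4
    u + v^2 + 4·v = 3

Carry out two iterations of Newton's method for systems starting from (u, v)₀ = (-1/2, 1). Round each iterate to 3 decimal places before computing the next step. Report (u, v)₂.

(6.854, -0.861)

At (-1/2, 1): F = (-5.33060, 1.500).
Jacobian J = [[-6·u·v - v, -3·u^2 - u + 2·sin(v)], [1, 2·v + 4]].
At the point, J = [[2.000, 1.43294], [1.000, 6.000]] (det J = 10.56706).
Solving J·Δ = −F gives Δ = (3.230, -0.788).
Then the next iterate is (u, v)₁ = (2.730, 0.212).
Round to (2.730, 0.212) and repeat: F = (-11.27403, 0.62294), J = [[-3.68456, -24.66787], [1.000, 4.424]].
Δ = (4.124, -1.073), so (u, v)₂ = (6.854, -0.861).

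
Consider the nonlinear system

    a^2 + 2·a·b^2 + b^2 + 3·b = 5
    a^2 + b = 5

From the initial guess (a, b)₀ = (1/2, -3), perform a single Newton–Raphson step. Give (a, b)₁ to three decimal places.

(2.839, 2.411)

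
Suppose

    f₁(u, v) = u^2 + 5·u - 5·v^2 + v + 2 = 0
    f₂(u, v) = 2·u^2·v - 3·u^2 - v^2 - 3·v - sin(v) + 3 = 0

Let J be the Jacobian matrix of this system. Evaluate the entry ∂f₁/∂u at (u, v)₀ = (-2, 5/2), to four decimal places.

∂f₁/∂u = 2·u + 5.
At (-2, 5/2) this is 1.0000.

1.0000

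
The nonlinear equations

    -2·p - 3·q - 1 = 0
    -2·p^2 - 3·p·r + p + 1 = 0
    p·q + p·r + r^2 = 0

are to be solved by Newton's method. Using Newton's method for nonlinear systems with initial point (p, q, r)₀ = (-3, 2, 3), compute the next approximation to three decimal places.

(-1.706, 0.804, 1.647)

At (-3, 2, 3): F = (-1.000, 7.000, -6.000).
Jacobian J = [[-2, -3, 0], [-4·p - 3·r + 1, 0, -3·p], [q + r, p, p + 2·r]].
At the point, J = [[-2.000, -3.000, 0.000], [4.000, 0.000, 9.000], [5.000, -3.000, 3.000]] (det J = -153.000).
Solving J·Δ = −F gives Δ = (1.294, -1.196, -1.353).
Then the next iterate is (p, q, r)₁ = (-1.706, 0.804, 1.647).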